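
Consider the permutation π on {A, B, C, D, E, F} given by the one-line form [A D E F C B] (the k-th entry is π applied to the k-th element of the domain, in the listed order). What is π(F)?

F is element number 6 of the domain, and entry number 6 of the one-line form is B, so π(F) = B.

B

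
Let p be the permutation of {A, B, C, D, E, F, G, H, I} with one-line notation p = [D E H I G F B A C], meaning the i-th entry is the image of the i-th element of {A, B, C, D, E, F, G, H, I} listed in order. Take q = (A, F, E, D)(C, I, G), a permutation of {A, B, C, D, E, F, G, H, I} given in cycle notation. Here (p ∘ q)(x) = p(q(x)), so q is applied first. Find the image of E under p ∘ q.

I

q(E) = D, then p(D) = I; composing gives (p ∘ q)(E) = I.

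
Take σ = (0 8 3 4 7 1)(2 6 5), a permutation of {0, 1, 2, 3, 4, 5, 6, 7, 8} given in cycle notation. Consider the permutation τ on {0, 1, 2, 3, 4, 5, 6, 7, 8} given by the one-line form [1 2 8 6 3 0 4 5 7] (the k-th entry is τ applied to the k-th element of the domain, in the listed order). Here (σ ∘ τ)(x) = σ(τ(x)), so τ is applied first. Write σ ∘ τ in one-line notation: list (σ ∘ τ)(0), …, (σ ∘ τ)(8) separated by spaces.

0 6 3 5 4 8 7 2 1

Chase each element through τ then σ: 0 → 1 → 0; 1 → 2 → 6; 2 → 8 → 3; 3 → 6 → 5; 4 → 3 → 4; 5 → 0 → 8; 6 → 4 → 7; 7 → 5 → 2; 8 → 7 → 1.
So σ ∘ τ in one-line form is 0 6 3 5 4 8 7 2 1.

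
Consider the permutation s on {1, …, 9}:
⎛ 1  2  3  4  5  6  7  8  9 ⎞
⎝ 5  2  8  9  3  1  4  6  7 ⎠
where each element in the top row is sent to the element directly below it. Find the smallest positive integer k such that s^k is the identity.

Decomposing into disjoint cycles gives cycle lengths 5, 3, 1.
Since disjoint cycles commute, ord(s) = lcm(5, 3) = 15.

15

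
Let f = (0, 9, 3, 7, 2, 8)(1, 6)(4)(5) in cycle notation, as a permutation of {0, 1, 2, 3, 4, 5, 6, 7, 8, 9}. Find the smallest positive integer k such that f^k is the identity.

6

The disjoint cycles have lengths 6, 2, 1, 1.
The order is lcm(6, 2) = 6.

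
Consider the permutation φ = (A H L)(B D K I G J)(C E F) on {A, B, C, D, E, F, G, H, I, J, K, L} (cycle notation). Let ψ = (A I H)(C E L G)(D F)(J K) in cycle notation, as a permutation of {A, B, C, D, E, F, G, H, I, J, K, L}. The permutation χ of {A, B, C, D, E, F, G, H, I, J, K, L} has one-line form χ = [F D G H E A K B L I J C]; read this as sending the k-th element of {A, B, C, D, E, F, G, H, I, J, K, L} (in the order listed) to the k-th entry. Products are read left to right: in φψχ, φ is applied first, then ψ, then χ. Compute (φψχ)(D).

(φψχ)(D) = χ(ψ(φ(D))). φ(D) = K, then ψ(K) = J, then χ(J) = I, so the result is I.

I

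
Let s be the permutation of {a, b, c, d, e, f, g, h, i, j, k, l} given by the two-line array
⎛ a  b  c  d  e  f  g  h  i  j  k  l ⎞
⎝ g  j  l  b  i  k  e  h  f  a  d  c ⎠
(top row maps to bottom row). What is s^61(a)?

b

Tracing a → g → … returns to a after 9 steps, so a lies in a 9-cycle (a g e i f k d b j).
On a 9-cycle, s^9 is the identity, so s^61 = s^7 there (61 ≡ 7 mod 9).
Stepping 7 places around the cycle: a → g → e → i → f → k → d → b.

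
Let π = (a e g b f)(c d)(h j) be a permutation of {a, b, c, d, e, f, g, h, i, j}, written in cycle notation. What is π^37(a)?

a lies in the 5-cycle (a e g b f).
On a 5-cycle, π^5 is the identity, so π^37 = π^2 there (37 ≡ 2 mod 5).
Advancing 2 steps from a: a → e → g.

g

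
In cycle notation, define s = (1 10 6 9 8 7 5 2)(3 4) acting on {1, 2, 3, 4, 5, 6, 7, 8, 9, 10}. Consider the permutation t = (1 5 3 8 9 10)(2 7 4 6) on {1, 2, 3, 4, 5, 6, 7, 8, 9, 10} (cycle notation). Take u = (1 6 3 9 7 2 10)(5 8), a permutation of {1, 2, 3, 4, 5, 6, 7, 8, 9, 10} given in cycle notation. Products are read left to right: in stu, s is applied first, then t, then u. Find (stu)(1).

6

(stu)(1) = u(t(s(1))). s(1) = 10, then t(10) = 1, then u(1) = 6, so the result is 6.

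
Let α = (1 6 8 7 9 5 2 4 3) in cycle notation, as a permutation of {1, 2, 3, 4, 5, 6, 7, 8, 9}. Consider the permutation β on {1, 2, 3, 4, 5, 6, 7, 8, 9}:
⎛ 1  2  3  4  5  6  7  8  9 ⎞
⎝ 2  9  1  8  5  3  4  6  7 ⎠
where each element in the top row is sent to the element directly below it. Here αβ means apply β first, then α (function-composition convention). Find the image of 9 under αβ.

First apply β: β(9) = 7, then α(7) = 9. Thus (αβ)(9) = 9.

9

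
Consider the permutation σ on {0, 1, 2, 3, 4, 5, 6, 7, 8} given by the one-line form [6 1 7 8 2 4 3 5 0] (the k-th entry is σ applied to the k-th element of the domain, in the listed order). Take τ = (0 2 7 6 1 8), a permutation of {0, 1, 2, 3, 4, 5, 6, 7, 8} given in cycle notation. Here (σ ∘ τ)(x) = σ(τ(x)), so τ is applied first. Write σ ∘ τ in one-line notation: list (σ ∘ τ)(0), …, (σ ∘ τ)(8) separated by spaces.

7 0 5 8 2 4 1 3 6

(σ ∘ τ)(x) = σ(τ(x)). Computing each image: σ(τ(0)) = σ(2) = 7, σ(τ(1)) = σ(8) = 0, σ(τ(2)) = σ(7) = 5, σ(τ(3)) = σ(3) = 8, σ(τ(4)) = σ(4) = 2, σ(τ(5)) = σ(5) = 4, σ(τ(6)) = σ(1) = 1, σ(τ(7)) = σ(6) = 3, σ(τ(8)) = σ(0) = 6.
Hence σ ∘ τ = [7 0 5 8 2 4 1 3 6].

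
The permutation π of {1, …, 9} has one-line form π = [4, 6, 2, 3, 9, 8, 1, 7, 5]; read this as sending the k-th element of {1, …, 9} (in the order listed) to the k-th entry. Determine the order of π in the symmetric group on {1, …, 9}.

The disjoint-cycle form of π has cycle lengths 7, 2.
Since disjoint cycles commute, ord(π) = lcm(7, 2) = 14.

14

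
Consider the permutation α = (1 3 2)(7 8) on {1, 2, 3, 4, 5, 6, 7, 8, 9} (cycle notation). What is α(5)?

5 does not appear in any cycle of α, so it is a fixed point: α(5) = 5.

5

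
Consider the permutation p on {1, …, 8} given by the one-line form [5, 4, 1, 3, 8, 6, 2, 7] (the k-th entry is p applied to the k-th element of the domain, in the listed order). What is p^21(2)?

Tracing 2 → 4 → … returns to 2 after 7 steps, so 2 lies in a 7-cycle (1 5 8 7 2 4 3).
Powers repeat with period 7 on this cycle, and 21 mod 7 = 0, so p^21(2) = p^0(2).
So p^21(2) = 2.

2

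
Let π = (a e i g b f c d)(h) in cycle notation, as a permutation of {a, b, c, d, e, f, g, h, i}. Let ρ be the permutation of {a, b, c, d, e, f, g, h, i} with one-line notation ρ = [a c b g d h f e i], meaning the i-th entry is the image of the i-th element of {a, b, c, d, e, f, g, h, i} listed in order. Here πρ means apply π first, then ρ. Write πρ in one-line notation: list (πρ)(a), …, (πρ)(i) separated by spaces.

d h g a i b c e f

Chase each element through π then ρ: a → e → d; b → f → h; c → d → g; d → a → a; e → i → i; f → c → b; g → b → c; h → h → e; i → g → f.
So πρ in one-line form is d h g a i b c e f.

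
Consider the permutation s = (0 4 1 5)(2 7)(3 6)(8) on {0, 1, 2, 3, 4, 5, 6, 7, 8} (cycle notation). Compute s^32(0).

0 lies in the 4-cycle (0 4 1 5).
On a 4-cycle, s^4 is the identity, so s^32 = s^0 there (32 ≡ 0 mod 4).
So s^32(0) = 0.

0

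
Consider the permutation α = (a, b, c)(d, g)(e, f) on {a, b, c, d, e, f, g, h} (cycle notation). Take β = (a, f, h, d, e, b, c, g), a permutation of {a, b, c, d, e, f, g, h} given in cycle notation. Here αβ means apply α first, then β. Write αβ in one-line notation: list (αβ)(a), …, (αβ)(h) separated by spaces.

c g f a h b e d

(αβ)(x) = β(α(x)). Computing each image: β(α(a)) = β(b) = c, β(α(b)) = β(c) = g, β(α(c)) = β(a) = f, β(α(d)) = β(g) = a, β(α(e)) = β(f) = h, β(α(f)) = β(e) = b, β(α(g)) = β(d) = e, β(α(h)) = β(h) = d.
Hence αβ = [c g f a h b e d].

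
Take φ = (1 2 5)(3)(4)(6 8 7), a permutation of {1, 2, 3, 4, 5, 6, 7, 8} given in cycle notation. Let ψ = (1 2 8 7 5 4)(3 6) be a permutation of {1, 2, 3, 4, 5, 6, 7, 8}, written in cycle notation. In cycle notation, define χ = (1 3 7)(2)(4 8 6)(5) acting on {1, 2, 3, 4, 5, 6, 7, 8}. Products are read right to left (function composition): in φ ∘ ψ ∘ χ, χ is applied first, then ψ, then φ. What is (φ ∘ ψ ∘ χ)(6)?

Chase 6: χ(6) = 4; ψ(4) = 1; φ(1) = 2. Hence (φ ∘ ψ ∘ χ)(6) = 2.

2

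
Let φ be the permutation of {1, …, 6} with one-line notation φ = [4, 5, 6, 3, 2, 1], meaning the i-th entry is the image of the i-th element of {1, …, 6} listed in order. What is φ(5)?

5 is element number 5 of the domain, and entry number 5 of the one-line form is 2, so φ(5) = 2.

2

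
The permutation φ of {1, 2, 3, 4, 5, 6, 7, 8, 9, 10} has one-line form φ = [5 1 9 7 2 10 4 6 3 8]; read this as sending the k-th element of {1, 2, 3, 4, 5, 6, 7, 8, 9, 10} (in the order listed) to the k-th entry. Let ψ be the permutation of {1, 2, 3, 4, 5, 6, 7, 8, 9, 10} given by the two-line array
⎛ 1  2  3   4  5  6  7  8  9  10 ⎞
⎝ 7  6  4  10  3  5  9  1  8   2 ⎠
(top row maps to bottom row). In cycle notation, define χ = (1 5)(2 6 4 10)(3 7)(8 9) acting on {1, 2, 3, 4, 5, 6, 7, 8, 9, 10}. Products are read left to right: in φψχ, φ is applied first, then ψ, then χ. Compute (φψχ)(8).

1

Chase 8: φ(8) = 6; ψ(6) = 5; χ(5) = 1. Hence (φψχ)(8) = 1.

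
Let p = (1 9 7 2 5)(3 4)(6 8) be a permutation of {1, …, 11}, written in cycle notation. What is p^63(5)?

7

5 lies in the 5-cycle (1 9 7 2 5).
Powers repeat with period 5 on this cycle, and 63 mod 5 = 3, so p^63(5) = p^3(5).
Advancing 3 steps from 5: 5 → 1 → 9 → 7.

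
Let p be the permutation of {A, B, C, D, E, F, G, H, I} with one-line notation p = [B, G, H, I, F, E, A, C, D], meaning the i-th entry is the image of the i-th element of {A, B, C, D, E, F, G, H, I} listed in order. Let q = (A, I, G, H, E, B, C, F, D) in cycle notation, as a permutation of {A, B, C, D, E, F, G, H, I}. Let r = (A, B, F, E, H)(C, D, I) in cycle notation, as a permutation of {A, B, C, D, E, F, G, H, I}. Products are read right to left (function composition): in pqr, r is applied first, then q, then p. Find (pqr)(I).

Chase I: r(I) = C; q(C) = F; p(F) = E. Hence (pqr)(I) = E.

E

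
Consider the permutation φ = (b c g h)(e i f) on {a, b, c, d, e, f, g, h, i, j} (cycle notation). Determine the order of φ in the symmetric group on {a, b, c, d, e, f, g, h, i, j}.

12

The disjoint cycles have lengths 4, 3, 1, 1, 1.
Since disjoint cycles commute, ord(φ) = lcm(4, 3) = 12.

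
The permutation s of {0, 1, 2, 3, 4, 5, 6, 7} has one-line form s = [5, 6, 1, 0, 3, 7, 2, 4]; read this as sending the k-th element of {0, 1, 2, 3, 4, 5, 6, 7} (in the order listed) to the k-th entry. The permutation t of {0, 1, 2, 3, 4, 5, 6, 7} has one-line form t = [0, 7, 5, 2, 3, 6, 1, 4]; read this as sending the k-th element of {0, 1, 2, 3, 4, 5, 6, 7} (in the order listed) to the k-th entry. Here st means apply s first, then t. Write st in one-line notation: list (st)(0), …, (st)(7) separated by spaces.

6 1 7 0 2 4 5 3

(st)(x) = t(s(x)). Computing each image: t(s(0)) = t(5) = 6, t(s(1)) = t(6) = 1, t(s(2)) = t(1) = 7, t(s(3)) = t(0) = 0, t(s(4)) = t(3) = 2, t(s(5)) = t(7) = 4, t(s(6)) = t(2) = 5, t(s(7)) = t(4) = 3.
Hence st = [6 1 7 0 2 4 5 3].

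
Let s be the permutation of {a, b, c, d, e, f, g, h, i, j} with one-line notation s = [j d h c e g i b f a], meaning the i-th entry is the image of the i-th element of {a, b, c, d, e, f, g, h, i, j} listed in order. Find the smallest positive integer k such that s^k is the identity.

12

The disjoint-cycle form of s has cycle lengths 4, 3, 2, 1.
The order of s is the least common multiple of its cycle lengths: lcm(4, 3, 2) = 12.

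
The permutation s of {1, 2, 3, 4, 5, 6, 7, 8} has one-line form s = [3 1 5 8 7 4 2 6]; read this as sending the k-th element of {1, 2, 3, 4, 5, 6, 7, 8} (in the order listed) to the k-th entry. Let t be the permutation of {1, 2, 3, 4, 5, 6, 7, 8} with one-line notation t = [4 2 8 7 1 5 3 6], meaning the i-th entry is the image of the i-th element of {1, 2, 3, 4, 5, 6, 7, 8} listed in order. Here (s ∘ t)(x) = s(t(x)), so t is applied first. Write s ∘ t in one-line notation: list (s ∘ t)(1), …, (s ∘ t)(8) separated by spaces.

(s ∘ t)(x) = s(t(x)). Computing each image: s(t(1)) = s(4) = 8, s(t(2)) = s(2) = 1, s(t(3)) = s(8) = 6, s(t(4)) = s(7) = 2, s(t(5)) = s(1) = 3, s(t(6)) = s(5) = 7, s(t(7)) = s(3) = 5, s(t(8)) = s(6) = 4.
Hence s ∘ t = [8 1 6 2 3 7 5 4].

8 1 6 2 3 7 5 4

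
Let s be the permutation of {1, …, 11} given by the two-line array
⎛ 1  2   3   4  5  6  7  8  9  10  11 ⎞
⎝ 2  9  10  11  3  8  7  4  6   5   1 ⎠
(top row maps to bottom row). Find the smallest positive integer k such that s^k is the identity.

21

The disjoint-cycle form of s has cycle lengths 7, 3, 1.
The order of s is the least common multiple of its cycle lengths: lcm(7, 3) = 21.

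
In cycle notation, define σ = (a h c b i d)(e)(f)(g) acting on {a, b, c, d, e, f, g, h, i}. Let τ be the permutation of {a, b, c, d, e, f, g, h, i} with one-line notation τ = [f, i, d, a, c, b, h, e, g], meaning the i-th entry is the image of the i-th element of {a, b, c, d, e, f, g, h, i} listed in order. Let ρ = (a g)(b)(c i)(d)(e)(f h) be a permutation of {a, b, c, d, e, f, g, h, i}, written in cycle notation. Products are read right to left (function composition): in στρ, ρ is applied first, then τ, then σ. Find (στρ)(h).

i

Chase h: ρ(h) = f; τ(f) = b; σ(b) = i. Hence (στρ)(h) = i.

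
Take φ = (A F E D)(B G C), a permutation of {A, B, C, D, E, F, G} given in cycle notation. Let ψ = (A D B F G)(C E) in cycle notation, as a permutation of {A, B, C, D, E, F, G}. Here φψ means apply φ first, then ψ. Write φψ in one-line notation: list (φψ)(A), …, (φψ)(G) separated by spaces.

G A F D B C E

(φψ)(x) = ψ(φ(x)). Computing each image: ψ(φ(A)) = ψ(F) = G, ψ(φ(B)) = ψ(G) = A, ψ(φ(C)) = ψ(B) = F, ψ(φ(D)) = ψ(A) = D, ψ(φ(E)) = ψ(D) = B, ψ(φ(F)) = ψ(E) = C, ψ(φ(G)) = ψ(C) = E.
Hence φψ = [G A F D B C E].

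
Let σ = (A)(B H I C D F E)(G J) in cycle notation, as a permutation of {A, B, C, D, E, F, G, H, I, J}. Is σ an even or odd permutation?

The cycle lengths are 7, 2, 1.
A cycle of length ℓ contributes ℓ−1 transpositions, so σ is a product of 6 + 1 = 7 transpositions — odd.

odd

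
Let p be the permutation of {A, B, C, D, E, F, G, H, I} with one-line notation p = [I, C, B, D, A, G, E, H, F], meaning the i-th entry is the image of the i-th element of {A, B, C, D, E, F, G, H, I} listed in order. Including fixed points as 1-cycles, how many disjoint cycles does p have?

4

The cycle decomposition is (A I F G E)(B C)(D)(H), which has 4 cycles (counting 1-cycles).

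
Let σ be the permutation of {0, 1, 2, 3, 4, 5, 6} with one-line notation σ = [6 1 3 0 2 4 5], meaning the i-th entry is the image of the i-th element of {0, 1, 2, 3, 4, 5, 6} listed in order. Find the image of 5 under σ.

4

5 is element number 6 of the domain, and entry number 6 of the one-line form is 4, so σ(5) = 4.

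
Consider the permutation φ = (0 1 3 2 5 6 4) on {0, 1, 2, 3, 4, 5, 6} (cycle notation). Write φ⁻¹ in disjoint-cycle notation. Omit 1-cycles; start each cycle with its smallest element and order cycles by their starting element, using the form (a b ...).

The inverse reverses each cycle.
Reversing each cycle of φ and rotating so the smallest element leads gives (0 4 6 5 2 3 1).

(0 4 6 5 2 3 1)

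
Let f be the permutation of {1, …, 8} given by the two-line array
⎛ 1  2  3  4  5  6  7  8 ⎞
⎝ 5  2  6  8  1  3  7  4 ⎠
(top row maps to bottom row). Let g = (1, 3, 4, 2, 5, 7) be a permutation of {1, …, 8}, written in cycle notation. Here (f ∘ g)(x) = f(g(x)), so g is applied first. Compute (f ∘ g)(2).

First apply g: g(2) = 5, then f(5) = 1. Thus (f ∘ g)(2) = 1.

1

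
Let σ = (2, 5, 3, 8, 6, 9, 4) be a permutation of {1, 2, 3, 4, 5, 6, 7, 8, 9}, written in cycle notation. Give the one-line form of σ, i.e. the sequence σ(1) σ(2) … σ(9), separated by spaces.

1 5 8 2 3 9 7 6 4

Each element maps to the next entry in its cycle (wrapping to the front): 1↦1, 2↦5, 3↦8, 4↦2, 5↦3, 6↦9, 7↦7, 8↦6, 9↦4.
Listing these in domain order gives 1 5 8 2 3 9 7 6 4.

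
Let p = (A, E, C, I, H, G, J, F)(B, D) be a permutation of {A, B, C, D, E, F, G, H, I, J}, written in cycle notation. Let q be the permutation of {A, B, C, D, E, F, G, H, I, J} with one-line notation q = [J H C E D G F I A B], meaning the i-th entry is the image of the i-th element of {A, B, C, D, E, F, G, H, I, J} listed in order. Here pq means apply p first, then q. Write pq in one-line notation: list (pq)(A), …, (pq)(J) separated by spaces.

D E A H C J B F I G

(pq)(x) = q(p(x)). Computing each image: q(p(A)) = q(E) = D, q(p(B)) = q(D) = E, q(p(C)) = q(I) = A, q(p(D)) = q(B) = H, q(p(E)) = q(C) = C, q(p(F)) = q(A) = J, q(p(G)) = q(J) = B, q(p(H)) = q(G) = F, q(p(I)) = q(H) = I, q(p(J)) = q(F) = G.
Hence pq = [D E A H C J B F I G].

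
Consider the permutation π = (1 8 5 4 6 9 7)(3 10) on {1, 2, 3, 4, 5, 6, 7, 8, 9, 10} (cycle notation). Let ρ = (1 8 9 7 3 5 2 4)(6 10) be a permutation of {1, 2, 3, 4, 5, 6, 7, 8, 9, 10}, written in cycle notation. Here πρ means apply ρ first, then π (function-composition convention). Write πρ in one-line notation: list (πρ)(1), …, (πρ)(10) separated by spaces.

5 6 4 8 2 3 10 7 1 9

(πρ)(x) = π(ρ(x)). Computing each image: π(ρ(1)) = π(8) = 5, π(ρ(2)) = π(4) = 6, π(ρ(3)) = π(5) = 4, π(ρ(4)) = π(1) = 8, π(ρ(5)) = π(2) = 2, π(ρ(6)) = π(10) = 3, π(ρ(7)) = π(3) = 10, π(ρ(8)) = π(9) = 7, π(ρ(9)) = π(7) = 1, π(ρ(10)) = π(6) = 9.
Hence πρ = [5 6 4 8 2 3 10 7 1 9].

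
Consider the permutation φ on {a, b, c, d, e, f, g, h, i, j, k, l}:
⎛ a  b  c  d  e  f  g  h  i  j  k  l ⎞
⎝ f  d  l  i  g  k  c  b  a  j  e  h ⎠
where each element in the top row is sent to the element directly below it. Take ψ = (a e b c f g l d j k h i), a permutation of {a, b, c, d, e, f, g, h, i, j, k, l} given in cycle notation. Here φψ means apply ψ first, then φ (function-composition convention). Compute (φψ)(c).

k

First apply ψ: ψ(c) = f, then φ(f) = k. Thus (φψ)(c) = k.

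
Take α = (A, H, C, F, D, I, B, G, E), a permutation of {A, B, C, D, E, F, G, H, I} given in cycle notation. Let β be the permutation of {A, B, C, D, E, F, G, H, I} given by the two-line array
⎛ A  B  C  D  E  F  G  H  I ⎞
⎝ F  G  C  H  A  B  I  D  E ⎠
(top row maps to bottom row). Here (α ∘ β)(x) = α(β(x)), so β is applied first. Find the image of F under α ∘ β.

First apply β: β(F) = B, then α(B) = G. Thus (α ∘ β)(F) = G.

G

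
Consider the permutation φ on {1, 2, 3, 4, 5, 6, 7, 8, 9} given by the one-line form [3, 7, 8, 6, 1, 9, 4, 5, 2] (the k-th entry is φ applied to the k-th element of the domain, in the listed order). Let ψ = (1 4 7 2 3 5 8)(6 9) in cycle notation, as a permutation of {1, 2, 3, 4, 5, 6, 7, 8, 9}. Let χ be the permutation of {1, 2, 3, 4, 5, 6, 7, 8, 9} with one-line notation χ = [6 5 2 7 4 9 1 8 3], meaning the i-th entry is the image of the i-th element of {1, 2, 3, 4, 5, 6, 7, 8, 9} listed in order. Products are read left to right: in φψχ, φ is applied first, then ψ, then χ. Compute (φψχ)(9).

2

(φψχ)(9) = χ(ψ(φ(9))). φ(9) = 2, then ψ(2) = 3, then χ(3) = 2, so the result is 2.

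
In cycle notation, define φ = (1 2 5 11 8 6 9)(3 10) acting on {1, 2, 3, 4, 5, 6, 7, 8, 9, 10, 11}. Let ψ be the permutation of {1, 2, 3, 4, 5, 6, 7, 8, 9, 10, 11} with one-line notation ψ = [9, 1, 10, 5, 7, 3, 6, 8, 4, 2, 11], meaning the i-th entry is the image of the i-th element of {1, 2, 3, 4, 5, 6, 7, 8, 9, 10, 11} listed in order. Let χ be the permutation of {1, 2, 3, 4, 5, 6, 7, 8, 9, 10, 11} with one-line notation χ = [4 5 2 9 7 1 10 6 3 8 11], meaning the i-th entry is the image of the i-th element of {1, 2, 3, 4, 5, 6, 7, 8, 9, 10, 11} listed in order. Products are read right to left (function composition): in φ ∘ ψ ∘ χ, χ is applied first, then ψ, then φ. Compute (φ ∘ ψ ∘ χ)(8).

Chase 8: χ(8) = 6; ψ(6) = 3; φ(3) = 10. Hence (φ ∘ ψ ∘ χ)(8) = 10.

10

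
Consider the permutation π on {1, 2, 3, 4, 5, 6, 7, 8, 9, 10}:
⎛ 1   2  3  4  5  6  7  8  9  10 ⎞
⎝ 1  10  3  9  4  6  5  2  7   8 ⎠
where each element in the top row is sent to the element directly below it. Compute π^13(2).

10

Tracing 2 → 10 → … returns to 2 after 3 steps, so 2 lies in a 3-cycle (2, 10, 8).
On a 3-cycle, π^3 is the identity, so π^13 = π^1 there (13 ≡ 1 mod 3).
Advancing 1 step from 2: 2 → 10.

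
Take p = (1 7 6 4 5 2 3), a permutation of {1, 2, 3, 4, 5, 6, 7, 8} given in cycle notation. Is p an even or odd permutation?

even

The cycle lengths are 7, 1.
A cycle of length ℓ contributes ℓ−1 transpositions, so p is a product of 6 transpositions — even.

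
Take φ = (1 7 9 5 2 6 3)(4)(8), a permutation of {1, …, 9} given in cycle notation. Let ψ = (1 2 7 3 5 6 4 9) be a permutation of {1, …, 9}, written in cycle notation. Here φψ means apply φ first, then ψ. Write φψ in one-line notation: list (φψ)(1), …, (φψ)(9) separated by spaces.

3 4 2 9 7 5 1 8 6

(φψ)(x) = ψ(φ(x)). Computing each image: ψ(φ(1)) = ψ(7) = 3, ψ(φ(2)) = ψ(6) = 4, ψ(φ(3)) = ψ(1) = 2, ψ(φ(4)) = ψ(4) = 9, ψ(φ(5)) = ψ(2) = 7, ψ(φ(6)) = ψ(3) = 5, ψ(φ(7)) = ψ(9) = 1, ψ(φ(8)) = ψ(8) = 8, ψ(φ(9)) = ψ(5) = 6.
Hence φψ = [3 4 2 9 7 5 1 8 6].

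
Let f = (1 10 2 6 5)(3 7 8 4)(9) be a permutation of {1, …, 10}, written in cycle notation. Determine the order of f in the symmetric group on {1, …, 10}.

20

The disjoint cycles have lengths 5, 4, 1.
The order is lcm(5, 4) = 20.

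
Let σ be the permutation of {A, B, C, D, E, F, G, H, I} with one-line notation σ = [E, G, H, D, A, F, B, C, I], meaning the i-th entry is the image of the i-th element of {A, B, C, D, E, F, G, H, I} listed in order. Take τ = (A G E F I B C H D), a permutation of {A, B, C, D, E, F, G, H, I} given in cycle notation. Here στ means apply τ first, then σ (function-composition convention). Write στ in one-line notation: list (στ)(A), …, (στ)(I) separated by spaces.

Chase each element through τ then σ: A → G → B; B → C → H; C → H → C; D → A → E; E → F → F; F → I → I; G → E → A; H → D → D; I → B → G.
So στ in one-line form is B H C E F I A D G.

B H C E F I A D G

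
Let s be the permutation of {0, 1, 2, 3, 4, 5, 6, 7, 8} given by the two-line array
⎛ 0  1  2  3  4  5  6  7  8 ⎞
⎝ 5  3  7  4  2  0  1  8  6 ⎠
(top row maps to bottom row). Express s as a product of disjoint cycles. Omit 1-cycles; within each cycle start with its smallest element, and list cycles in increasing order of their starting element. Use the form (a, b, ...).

Start at 0 and follow images: 0 → 5 → 0, giving the cycle (0, 5).
Continuing from each remaining unvisited element yields (0, 5)(1, 3, 4, 2, 7, 8, 6).

(0, 5)(1, 3, 4, 2, 7, 8, 6)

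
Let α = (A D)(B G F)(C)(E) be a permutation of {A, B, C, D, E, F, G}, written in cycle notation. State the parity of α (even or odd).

The cycle lengths are 3, 2, 1, 1.
A cycle is odd iff its length is even; α has 1 even-length cycle, so sgn(α) = (−1)^1 and α is odd.

odd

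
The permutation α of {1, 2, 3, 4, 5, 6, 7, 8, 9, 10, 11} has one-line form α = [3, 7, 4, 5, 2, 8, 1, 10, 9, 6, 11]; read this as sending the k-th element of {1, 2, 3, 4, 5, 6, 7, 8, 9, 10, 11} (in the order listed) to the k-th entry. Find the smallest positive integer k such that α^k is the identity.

Decomposing into disjoint cycles gives cycle lengths 6, 3, 1, 1.
The order is lcm(6, 3) = 6.

6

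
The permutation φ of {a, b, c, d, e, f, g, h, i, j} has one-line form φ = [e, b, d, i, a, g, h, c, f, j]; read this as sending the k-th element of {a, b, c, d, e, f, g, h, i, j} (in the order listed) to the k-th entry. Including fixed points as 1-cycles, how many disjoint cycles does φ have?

4

The cycle decomposition is (a e)(b)(c d i f g h)(j), which has 4 cycles (counting 1-cycles).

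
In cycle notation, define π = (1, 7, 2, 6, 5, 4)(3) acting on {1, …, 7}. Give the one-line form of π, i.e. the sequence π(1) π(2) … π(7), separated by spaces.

Image by image: 1↦7, 2↦6, 3↦3, 4↦1, 5↦4, 6↦5, 7↦2.
Listing these in domain order gives 7 6 3 1 4 5 2.

7 6 3 1 4 5 2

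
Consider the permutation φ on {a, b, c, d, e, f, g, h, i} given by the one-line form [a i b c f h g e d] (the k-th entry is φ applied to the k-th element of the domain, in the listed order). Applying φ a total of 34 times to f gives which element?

Tracing f → h → … returns to f after 3 steps, so f lies in a 3-cycle (e, f, h).
Powers repeat with period 3 on this cycle, and 34 mod 3 = 1, so φ^34(f) = φ^1(f).
Advancing 1 step from f: f → h.

h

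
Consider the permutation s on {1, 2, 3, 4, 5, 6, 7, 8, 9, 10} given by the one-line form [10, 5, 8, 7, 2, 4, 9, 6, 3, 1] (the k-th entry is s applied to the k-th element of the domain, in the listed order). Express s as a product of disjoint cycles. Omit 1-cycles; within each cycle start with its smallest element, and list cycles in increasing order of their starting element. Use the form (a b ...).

(1 10)(2 5)(3 8 6 4 7 9)

Start at 1 and follow images: 1 → 10 → 1, giving the cycle (1 10).
Repeating from the next unused element and collecting all non-trivial cycles gives (1 10)(2 5)(3 8 6 4 7 9).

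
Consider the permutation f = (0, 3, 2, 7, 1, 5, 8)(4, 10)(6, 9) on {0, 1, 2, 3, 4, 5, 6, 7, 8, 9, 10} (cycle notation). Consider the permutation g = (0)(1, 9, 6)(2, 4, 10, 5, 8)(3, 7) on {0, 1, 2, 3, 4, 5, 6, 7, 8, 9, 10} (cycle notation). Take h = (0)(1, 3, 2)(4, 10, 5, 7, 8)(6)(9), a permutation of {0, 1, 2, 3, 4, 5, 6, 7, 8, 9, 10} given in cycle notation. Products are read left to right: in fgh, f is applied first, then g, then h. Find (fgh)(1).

Apply the permutations in order: f(1) = 5, then g(5) = 8, then h(8) = 4. So (fgh)(1) = 4.

4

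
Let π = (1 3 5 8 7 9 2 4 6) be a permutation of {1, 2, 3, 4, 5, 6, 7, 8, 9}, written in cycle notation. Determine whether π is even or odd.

even

The cycle lengths are 9.
A cycle of length ℓ contributes ℓ−1 transpositions, so π is a product of 8 transpositions — even.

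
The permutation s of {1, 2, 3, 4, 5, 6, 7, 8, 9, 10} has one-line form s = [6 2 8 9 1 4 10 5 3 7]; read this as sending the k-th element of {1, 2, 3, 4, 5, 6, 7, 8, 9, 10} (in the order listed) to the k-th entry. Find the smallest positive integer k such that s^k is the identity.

14

Writing s as disjoint cycles, the cycle lengths are 7, 2, 1.
Since disjoint cycles commute, ord(s) = lcm(7, 2) = 14.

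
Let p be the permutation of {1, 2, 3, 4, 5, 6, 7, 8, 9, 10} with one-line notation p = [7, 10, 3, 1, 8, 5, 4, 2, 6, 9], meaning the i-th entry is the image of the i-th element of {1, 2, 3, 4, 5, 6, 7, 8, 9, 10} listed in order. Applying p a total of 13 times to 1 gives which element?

Tracing 1 → 7 → … returns to 1 after 3 steps, so 1 lies in a 3-cycle (1 7 4).
Powers repeat with period 3 on this cycle, and 13 mod 3 = 1, so p^13(1) = p^1(1).
Advancing 1 step from 1: 1 → 7.

7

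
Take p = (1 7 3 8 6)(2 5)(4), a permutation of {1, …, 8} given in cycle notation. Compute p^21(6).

6 lies in the 5-cycle (1 7 3 8 6).
Since the cycle has length 5, p^21 acts on it the same as p^1 (21 mod 5 = 1).
Stepping 1 place around the cycle: 6 → 1.

1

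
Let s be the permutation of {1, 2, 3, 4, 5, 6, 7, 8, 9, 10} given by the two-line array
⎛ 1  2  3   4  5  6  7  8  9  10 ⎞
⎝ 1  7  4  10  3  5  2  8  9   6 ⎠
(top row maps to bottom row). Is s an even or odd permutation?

In disjoint-cycle form the cycle lengths are 5, 2, 1, 1, 1.
A cycle is odd iff its length is even; s has 1 even-length cycle, so sgn(s) = (−1)^1 and s is odd.

odd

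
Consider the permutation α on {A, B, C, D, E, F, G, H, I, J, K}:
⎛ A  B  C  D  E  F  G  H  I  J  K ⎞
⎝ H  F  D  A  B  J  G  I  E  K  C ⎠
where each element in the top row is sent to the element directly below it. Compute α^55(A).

Tracing A → H → … returns to A after 10 steps, so A lies in a 10-cycle (A H I E B F J K C D).
On a 10-cycle, α^10 is the identity, so α^55 = α^5 there (55 ≡ 5 mod 10).
Stepping 5 places around the cycle: A → H → I → E → B → F.

F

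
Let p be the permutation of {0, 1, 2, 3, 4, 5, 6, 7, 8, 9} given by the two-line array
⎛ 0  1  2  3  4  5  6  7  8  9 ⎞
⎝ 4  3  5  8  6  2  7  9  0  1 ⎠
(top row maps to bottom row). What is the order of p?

8

The disjoint-cycle form of p has cycle lengths 8, 2.
The order of p is the least common multiple of its cycle lengths: lcm(8, 2) = 8.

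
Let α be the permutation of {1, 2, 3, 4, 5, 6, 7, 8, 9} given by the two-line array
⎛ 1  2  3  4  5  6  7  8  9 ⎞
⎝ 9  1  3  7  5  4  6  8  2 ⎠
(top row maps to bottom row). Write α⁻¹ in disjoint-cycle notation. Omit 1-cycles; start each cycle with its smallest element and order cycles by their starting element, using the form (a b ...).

(1 2 9)(4 6 7)

The cycle decomposition of α is (1 9 2)(4 7 6).
Reversing each cycle (and rotating so the smallest element leads) gives α⁻¹ = (1 2 9)(4 6 7).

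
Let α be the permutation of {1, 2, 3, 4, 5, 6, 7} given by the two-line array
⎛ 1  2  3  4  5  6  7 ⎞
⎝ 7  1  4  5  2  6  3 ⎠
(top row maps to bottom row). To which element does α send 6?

The entry below 6 in the array is 6, so α(6) = 6.

6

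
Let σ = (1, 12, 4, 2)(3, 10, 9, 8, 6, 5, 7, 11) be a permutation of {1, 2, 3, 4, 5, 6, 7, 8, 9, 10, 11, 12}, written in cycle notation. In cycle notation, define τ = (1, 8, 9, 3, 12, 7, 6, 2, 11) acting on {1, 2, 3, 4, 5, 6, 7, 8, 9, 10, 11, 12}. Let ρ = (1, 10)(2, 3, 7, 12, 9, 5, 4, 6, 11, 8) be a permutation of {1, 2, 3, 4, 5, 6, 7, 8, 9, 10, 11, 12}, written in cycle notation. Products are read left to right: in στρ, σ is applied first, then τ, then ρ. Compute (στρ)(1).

(στρ)(1) = ρ(τ(σ(1))). σ(1) = 12, then τ(12) = 7, then ρ(7) = 12, so the result is 12.

12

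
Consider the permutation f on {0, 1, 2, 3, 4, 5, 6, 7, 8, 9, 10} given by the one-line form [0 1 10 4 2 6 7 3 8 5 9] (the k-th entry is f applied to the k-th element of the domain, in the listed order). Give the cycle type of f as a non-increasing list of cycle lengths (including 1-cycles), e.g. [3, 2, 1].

The disjoint cycles are (0)(1)(2, 10, 9, 5, 6, 7, 3, 4)(8), with lengths 8, 1, 1, 1 in non-increasing order.

[8, 1, 1, 1]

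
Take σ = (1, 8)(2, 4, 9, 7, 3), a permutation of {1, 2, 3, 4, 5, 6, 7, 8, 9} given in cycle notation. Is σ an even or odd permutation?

The cycle lengths are 5, 2, 1, 1.
A cycle of length ℓ contributes ℓ−1 transpositions, so σ is a product of 4 + 1 = 5 transpositions — odd.

odd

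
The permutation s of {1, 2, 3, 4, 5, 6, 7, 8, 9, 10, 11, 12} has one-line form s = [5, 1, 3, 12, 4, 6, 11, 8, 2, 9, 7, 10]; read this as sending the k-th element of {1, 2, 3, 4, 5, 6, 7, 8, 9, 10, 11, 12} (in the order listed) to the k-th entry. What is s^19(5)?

2

Tracing 5 → 4 → … returns to 5 after 7 steps, so 5 lies in a 7-cycle (1, 5, 4, 12, 10, 9, 2).
On a 7-cycle, s^7 is the identity, so s^19 = s^5 there (19 ≡ 5 mod 7).
Stepping 5 places around the cycle: 5 → 4 → 12 → 10 → 9 → 2.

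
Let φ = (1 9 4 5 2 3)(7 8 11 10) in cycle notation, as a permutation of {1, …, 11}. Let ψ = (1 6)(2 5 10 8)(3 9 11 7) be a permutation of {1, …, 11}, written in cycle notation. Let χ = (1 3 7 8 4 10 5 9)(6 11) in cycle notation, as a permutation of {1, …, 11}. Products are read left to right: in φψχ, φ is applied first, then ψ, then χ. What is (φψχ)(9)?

Apply the permutations in order: φ(9) = 4, then ψ(4) = 4, then χ(4) = 10. So (φψχ)(9) = 10.

10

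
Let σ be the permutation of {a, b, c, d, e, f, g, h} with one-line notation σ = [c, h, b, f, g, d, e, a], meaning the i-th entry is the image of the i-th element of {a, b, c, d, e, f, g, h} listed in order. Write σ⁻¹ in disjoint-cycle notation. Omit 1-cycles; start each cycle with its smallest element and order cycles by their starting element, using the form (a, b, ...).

(a, h, b, c)(d, f)(e, g)

First write σ in disjoint cycles: (a, c, b, h)(d, f)(e, g).
Reversing each cycle (and rotating so the smallest element leads) gives σ⁻¹ = (a, h, b, c)(d, f)(e, g).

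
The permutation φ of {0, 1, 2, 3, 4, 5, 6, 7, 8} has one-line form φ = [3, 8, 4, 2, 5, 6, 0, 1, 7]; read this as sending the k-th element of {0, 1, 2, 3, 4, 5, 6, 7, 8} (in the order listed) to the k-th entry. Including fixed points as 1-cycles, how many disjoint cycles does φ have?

2

The cycle decomposition is (0, 3, 2, 4, 5, 6)(1, 8, 7), which has 2 cycles (counting 1-cycles).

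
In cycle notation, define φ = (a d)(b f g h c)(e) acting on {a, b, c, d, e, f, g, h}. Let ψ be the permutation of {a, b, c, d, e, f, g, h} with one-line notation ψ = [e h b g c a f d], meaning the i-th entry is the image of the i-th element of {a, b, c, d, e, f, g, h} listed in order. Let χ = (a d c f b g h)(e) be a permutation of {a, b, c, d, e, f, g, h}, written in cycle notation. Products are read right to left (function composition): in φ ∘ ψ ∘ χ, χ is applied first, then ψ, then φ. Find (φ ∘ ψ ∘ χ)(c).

Apply the permutations in order: χ(c) = f, then ψ(f) = a, then φ(a) = d. So (φ ∘ ψ ∘ χ)(c) = d.

d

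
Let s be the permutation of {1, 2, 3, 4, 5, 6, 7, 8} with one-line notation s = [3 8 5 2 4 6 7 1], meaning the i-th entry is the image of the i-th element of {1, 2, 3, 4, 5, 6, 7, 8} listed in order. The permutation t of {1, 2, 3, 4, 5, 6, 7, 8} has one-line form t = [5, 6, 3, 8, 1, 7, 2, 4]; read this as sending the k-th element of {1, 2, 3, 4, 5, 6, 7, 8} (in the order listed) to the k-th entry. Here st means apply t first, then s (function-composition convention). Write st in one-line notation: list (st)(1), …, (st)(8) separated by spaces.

4 6 5 1 3 7 8 2

(st)(x) = s(t(x)). Computing each image: s(t(1)) = s(5) = 4, s(t(2)) = s(6) = 6, s(t(3)) = s(3) = 5, s(t(4)) = s(8) = 1, s(t(5)) = s(1) = 3, s(t(6)) = s(7) = 7, s(t(7)) = s(2) = 8, s(t(8)) = s(4) = 2.
Hence st = [4 6 5 1 3 7 8 2].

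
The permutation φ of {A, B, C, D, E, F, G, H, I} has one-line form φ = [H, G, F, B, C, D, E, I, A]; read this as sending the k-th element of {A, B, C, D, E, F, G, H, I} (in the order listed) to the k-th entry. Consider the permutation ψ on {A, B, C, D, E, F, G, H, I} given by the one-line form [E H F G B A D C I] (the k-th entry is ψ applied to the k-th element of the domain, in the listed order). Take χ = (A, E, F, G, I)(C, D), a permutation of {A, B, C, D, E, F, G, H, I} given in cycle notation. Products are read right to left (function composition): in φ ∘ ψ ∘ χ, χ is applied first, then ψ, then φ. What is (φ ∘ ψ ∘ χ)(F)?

Apply the permutations in order: χ(F) = G, then ψ(G) = D, then φ(D) = B. So (φ ∘ ψ ∘ χ)(F) = B.

B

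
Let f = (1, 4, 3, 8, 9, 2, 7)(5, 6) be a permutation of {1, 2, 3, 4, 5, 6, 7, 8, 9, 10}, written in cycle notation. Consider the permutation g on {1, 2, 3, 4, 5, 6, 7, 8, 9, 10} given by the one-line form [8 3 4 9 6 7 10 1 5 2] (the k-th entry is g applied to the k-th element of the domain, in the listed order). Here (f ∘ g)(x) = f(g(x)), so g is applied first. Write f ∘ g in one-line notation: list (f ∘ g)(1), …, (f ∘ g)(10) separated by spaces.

Chase each element through g then f: 1 → 8 → 9; 2 → 3 → 8; 3 → 4 → 3; 4 → 9 → 2; 5 → 6 → 5; 6 → 7 → 1; 7 → 10 → 10; 8 → 1 → 4; 9 → 5 → 6; 10 → 2 → 7.
Collecting the images, f ∘ g = [9 8 3 2 5 1 10 4 6 7].

9 8 3 2 5 1 10 4 6 7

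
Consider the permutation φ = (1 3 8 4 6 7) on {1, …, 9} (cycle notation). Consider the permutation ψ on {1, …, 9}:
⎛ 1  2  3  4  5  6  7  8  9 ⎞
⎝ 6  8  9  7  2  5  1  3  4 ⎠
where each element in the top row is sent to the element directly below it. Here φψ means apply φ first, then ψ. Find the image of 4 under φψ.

(φψ)(4) = ψ(φ(4)). φ(4) = 6, then ψ(6) = 5. So (φψ)(4) = 5.

5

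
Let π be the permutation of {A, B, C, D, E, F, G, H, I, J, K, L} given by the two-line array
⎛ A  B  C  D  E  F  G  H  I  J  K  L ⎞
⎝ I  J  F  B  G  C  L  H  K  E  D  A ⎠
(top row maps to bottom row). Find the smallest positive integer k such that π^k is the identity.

Decomposing into disjoint cycles gives cycle lengths 9, 2, 1.
Since disjoint cycles commute, ord(π) = lcm(9, 2) = 18.

18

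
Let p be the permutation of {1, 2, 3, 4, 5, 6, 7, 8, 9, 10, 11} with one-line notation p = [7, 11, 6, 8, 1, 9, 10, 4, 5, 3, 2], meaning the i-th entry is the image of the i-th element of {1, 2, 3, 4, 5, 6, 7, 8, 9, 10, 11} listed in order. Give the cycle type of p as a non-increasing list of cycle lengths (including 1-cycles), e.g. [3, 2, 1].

[7, 2, 2]

The disjoint cycles are (1 7 10 3 6 9 5)(2 11)(4 8), with lengths 7, 2, 2 in non-increasing order.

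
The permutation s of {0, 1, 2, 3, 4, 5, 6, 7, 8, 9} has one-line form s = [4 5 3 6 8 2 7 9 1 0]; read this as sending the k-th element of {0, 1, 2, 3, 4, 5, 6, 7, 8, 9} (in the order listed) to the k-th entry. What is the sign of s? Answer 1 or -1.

-1

In disjoint-cycle form the cycle lengths are 10.
A cycle is odd iff its length is even; s has 1 even-length cycle, so sgn(s) = (−1)^1 and s is odd.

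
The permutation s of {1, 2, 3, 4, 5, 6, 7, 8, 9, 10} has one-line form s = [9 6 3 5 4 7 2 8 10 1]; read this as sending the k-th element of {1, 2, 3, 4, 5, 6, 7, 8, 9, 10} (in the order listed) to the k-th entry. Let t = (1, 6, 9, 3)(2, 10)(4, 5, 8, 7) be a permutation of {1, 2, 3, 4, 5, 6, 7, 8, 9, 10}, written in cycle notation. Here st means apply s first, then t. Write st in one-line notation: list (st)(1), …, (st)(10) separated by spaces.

3 9 1 8 5 4 10 7 2 6

For each element, apply s then t: 1 → 9 → 3; 2 → 6 → 9; 3 → 3 → 1; 4 → 5 → 8; 5 → 4 → 5; 6 → 7 → 4; 7 → 2 → 10; 8 → 8 → 7; 9 → 10 → 2; 10 → 1 → 6.
So st in one-line form is 3 9 1 8 5 4 10 7 2 6.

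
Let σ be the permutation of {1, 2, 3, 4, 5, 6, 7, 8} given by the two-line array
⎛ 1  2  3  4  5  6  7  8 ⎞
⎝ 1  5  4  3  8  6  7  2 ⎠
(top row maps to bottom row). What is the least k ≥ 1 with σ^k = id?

6

Decomposing into disjoint cycles gives cycle lengths 3, 2, 1, 1, 1.
The order of σ is the least common multiple of its cycle lengths: lcm(3, 2) = 6.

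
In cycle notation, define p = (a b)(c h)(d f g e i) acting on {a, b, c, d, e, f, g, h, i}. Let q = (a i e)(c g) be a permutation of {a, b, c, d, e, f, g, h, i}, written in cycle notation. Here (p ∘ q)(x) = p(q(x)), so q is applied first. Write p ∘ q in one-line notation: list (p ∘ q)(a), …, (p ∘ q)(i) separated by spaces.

d a e f b g h c i

(p ∘ q)(x) = p(q(x)). Computing each image: p(q(a)) = p(i) = d, p(q(b)) = p(b) = a, p(q(c)) = p(g) = e, p(q(d)) = p(d) = f, p(q(e)) = p(a) = b, p(q(f)) = p(f) = g, p(q(g)) = p(c) = h, p(q(h)) = p(h) = c, p(q(i)) = p(e) = i.
Hence p ∘ q = [d a e f b g h c i].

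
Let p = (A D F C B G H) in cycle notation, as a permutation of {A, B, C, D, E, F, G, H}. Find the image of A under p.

D

A appears in (A D F C B G H); the next entry (wrapping around) is D.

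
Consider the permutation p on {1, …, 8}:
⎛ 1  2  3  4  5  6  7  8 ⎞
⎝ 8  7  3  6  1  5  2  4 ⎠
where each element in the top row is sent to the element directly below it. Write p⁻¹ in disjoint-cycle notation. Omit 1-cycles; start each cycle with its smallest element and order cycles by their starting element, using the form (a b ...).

(1 5 6 4 8)(2 7)

First write p in disjoint cycles: (1 8 4 6 5)(2 7).
Reversing each cycle (and rotating so the smallest element leads) gives p⁻¹ = (1 5 6 4 8)(2 7).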